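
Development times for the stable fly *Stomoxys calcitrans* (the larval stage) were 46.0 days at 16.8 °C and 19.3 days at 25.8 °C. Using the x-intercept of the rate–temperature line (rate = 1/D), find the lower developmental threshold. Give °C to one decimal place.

Linear rate model ⇒ the product D·(T − T_b) is constant across temperatures.
46.0·(16.8 − T_b) = 19.3·(25.8 − T_b)
T_b = (46.0·16.8 − 19.3·25.8) / (46.0 − 19.3) = 274.86 / 26.7 = 10.294 °C ≈ 10.3 °C.

10.3 °C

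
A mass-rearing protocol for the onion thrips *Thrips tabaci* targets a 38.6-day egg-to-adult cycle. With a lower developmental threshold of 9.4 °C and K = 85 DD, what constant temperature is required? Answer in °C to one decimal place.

Required daily accumulation = 85 / 38.6 = 2.202 DD/day.
T = T_base + 2.202 = 9.4 + 2.202 = 11.602 ≈ 11.6 °C.

11.6 °C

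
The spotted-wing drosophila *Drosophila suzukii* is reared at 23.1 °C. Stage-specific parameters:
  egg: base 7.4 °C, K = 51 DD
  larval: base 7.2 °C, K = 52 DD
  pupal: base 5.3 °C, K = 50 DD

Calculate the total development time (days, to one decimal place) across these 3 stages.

egg: 51 / (23.1 − 7.4) = 51 / 15.7 = 3.248 d.
larval: 52 / (23.1 − 7.2) = 52 / 15.9 = 3.270 d.
pupal: 50 / (23.1 − 5.3) = 50 / 17.8 = 2.809 d.
Sum = 9.328 ≈ 9.3 days.

9.3 days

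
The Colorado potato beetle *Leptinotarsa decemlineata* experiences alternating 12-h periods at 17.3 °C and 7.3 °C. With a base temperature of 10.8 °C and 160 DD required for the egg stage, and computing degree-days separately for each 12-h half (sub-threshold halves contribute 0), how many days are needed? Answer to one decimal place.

Day half: max(0, 17.3 − 10.8) × 0.5 = 6.5 × 0.5 = 3.25 DD.
Night half: max(0, 7.3 − 10.8) × 0.5 = 0.0 × 0.5 = 0.00 DD.
Per 24 h: 3.25 DD/day.
Duration = 160 / 3.25 = 49.231 ≈ 49.2 days.

49.2 days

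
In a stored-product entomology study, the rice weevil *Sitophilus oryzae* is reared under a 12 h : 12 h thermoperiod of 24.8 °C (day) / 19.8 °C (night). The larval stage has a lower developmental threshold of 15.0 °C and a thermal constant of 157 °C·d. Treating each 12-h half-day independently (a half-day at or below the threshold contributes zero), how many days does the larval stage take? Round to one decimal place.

Day half: max(0, 24.8 − 15.0) × 0.5 = 9.8 × 0.5 = 4.90 DD.
Night half: max(0, 19.8 − 15.0) × 0.5 = 4.8 × 0.5 = 2.40 DD.
Per 24 h: 7.30 DD/day.
Duration = 157 / 7.30 = 21.507 ≈ 21.5 days.

21.5 days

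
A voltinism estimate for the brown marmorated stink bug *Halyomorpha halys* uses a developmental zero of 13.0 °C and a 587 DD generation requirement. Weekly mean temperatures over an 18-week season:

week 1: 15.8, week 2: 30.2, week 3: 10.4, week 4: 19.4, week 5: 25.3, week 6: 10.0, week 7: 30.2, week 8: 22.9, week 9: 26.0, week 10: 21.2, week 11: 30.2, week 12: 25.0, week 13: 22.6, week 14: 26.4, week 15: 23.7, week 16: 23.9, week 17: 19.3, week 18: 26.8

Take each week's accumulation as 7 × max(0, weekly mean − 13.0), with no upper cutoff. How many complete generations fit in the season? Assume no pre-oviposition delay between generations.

Weekly DD (7 × max(0, T̄ − 13.0)): 19.6, 120.4, 0.0, 44.8, 86.1, 0.0, 120.4, 69.3, 91.0, 57.4, 120.4, 84.0, 67.2, 93.8, 74.9, 76.3, 44.1, 96.6.
Season total = 1266.3 DD.
Complete generations = ⌊1266.3 / 587⌋ = 2.

2 generations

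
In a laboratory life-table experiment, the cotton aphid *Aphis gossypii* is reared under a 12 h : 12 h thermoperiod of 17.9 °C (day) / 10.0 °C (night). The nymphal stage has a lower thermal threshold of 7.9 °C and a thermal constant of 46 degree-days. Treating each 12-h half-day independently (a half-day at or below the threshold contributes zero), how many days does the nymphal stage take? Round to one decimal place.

Day half: max(0, 17.9 − 7.9) × 0.5 = 10.0 × 0.5 = 5.00 DD.
Night half: max(0, 10.0 − 7.9) × 0.5 = 2.1 × 0.5 = 1.05 DD.
Per 24 h: 6.05 DD/day.
Duration = 46 / 6.05 = 7.603 ≈ 7.6 days.

7.6 days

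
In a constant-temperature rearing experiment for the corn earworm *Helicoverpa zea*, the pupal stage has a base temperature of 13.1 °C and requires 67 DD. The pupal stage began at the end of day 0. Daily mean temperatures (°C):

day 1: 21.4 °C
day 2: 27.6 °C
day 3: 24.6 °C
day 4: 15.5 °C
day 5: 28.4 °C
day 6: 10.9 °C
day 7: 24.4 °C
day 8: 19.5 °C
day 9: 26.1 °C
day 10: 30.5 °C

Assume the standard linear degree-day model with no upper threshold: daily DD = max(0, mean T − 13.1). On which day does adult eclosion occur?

day 8

Daily DD above 13.1 °C: 8.3, 14.5, 11.5, 2.4, 15.3, 0.0, 11.3, 6.4, 13.0, 17.4.
Cumulative: 8.3, 22.8, 34.3, 36.7, 52.0, 52.0, 63.3, 69.7, 82.7, 100.1.
The total first reaches 67 DD on day 8.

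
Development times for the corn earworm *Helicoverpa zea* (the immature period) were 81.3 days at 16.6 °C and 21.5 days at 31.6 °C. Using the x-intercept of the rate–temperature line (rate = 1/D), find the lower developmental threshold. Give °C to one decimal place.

Equal thermal constants: D₁(T₁ − T_b) = D₂(T₂ − T_b).
81.3·(16.6 − T_b) = 21.5·(31.6 − T_b)
T_b = (81.3·16.6 − 21.5·31.6) / (81.3 − 21.5) = 670.18 / 59.8 = 11.207 °C ≈ 11.2 °C.

11.2 °C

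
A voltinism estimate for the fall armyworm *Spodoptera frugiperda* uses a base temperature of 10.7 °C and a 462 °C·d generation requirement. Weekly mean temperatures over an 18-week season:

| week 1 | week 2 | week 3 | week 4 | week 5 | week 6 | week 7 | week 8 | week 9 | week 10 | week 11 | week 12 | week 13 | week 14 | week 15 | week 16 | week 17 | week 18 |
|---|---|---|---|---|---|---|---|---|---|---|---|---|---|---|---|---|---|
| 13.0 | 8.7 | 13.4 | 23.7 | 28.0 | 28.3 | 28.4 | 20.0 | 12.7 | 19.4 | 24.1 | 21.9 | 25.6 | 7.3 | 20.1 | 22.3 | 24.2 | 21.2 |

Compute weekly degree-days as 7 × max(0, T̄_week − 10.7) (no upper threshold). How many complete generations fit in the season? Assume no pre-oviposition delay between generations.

Weekly DD (7 × max(0, T̄ − 10.7)): 16.1, 0.0, 18.9, 91.0, 121.1, 123.2, 123.9, 65.1, 14.0, 60.9, 93.8, 78.4, 104.3, 0.0, 65.8, 81.2, 94.5, 73.5.
Season total = 1225.7 DD.
Complete generations = ⌊1225.7 / 462⌋ = 2.

2 generations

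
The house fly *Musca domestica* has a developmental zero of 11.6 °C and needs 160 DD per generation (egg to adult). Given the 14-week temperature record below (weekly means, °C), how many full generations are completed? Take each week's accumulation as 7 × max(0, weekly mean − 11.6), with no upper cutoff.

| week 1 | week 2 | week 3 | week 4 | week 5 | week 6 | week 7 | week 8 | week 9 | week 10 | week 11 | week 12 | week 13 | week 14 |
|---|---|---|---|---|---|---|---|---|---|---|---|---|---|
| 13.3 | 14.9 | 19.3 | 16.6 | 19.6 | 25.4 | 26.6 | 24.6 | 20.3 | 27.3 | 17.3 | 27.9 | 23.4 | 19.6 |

5 generations

Weekly DD (7 × max(0, T̄ − 11.6)): 11.9, 23.1, 53.9, 35.0, 56.0, 96.6, 105.0, 91.0, 60.9, 109.9, 39.9, 114.1, 82.6, 56.0.
Season total = 935.9 DD.
Complete generations = ⌊935.9 / 160⌋ = 5.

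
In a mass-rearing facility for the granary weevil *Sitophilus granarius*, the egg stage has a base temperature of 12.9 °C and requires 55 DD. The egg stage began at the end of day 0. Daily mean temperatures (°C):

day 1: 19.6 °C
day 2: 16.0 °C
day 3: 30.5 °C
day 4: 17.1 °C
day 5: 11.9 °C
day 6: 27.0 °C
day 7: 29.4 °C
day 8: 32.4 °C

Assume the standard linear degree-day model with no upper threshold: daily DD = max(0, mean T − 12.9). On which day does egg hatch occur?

day 7

Daily DD above 12.9 °C: 6.7, 3.1, 17.6, 4.2, 0.0, 14.1, 16.5, 19.5.
Cumulative: 6.7, 9.8, 27.4, 31.6, 31.6, 45.7, 62.2, 81.7.
The total first reaches 55 DD on day 7.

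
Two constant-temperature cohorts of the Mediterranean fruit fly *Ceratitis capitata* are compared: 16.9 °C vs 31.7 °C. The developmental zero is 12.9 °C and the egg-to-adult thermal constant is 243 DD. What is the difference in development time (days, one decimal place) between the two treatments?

47.8 days

At 16.9 °C: 243 / (16.9 − 12.9) = 243 / 4.0 = 60.750 d.
At 31.7 °C: 243 / (31.7 − 12.9) = 243 / 18.8 = 12.926 d.
Difference = |60.750 − 12.926| = 47.824 ≈ 47.8 days.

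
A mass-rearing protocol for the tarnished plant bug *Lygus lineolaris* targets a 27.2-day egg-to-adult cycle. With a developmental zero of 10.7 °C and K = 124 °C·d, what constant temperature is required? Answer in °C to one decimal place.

Required daily accumulation = 124 / 27.2 = 4.559 DD/day.
T = T_base + 4.559 = 10.7 + 4.559 = 15.259 ≈ 15.3 °C.

15.3 °C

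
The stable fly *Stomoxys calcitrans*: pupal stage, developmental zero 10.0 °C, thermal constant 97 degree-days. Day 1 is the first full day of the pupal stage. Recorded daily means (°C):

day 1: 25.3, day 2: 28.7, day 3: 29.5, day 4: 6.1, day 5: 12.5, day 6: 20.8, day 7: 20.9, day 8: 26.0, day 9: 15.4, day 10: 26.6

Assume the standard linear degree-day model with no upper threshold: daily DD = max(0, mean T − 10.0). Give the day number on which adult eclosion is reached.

Daily DD above 10.0 °C: 15.3, 18.7, 19.5, 0.0, 2.5, 10.8, 10.9, 16.0, 5.4, 16.6.
Cumulative: 15.3, 34.0, 53.5, 53.5, 56.0, 66.8, 77.7, 93.7, 99.1, 115.7.
The total first reaches 97 DD on day 9.

day 9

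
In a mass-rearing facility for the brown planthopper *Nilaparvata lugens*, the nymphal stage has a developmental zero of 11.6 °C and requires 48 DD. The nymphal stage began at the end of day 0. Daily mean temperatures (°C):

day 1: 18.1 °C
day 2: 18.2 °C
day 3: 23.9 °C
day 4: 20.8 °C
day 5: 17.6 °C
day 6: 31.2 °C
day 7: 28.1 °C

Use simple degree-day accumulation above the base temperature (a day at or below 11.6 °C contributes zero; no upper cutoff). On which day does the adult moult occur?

day 6

Daily DD above 11.6 °C: 6.5, 6.6, 12.3, 9.2, 6.0, 19.6, 16.5.
Cumulative: 6.5, 13.1, 25.4, 34.6, 40.6, 60.2, 76.7.
The total first reaches 48 DD on day 6.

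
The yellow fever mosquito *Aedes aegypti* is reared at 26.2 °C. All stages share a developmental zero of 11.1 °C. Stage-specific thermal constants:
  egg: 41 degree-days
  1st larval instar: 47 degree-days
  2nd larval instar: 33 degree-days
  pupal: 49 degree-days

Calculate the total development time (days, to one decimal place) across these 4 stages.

11.3 days

Daily accumulation at 26.2 °C = 26.2 − 11.1 = 15.1 DD/day.
Total K = 41 + 47 + 33 + 49 = 170 DD.
Total duration = 170 / 15.1 = 11.258 ≈ 11.3 days.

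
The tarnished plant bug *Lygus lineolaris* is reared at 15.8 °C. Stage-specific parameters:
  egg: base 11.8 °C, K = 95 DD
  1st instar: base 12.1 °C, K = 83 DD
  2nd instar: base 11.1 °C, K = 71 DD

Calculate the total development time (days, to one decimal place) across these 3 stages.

61.3 days

egg: 95 / (15.8 − 11.8) = 95 / 4.0 = 23.750 d.
1st instar: 83 / (15.8 − 12.1) = 83 / 3.7 = 22.432 d.
2nd instar: 71 / (15.8 − 11.1) = 71 / 4.7 = 15.106 d.
Sum = 61.289 ≈ 61.3 days.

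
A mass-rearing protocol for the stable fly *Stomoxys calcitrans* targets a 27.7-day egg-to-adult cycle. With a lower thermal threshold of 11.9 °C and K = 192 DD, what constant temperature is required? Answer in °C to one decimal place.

Required daily accumulation = 192 / 27.7 = 6.931 DD/day.
T = T_base + 6.931 = 11.9 + 6.931 = 18.831 ≈ 18.8 °C.

18.8 °C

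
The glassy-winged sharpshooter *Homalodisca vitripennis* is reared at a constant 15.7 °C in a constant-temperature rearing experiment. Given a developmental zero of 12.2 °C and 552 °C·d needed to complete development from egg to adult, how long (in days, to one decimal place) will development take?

Daily accumulation = 15.7 − 12.2 = 3.5 DD/day.
Duration = 552 / 3.5 = 157.714 ≈ 157.7 days.

157.7 days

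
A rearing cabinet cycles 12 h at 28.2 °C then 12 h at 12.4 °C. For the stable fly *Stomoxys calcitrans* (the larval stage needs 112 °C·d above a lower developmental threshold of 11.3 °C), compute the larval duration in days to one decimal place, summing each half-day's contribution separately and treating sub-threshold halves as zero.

Day half: max(0, 28.2 − 11.3) × 0.5 = 16.9 × 0.5 = 8.45 DD.
Night half: max(0, 12.4 − 11.3) × 0.5 = 1.1 × 0.5 = 0.55 DD.
Per 24 h: 9.00 DD/day.
Duration = 112 / 9.00 = 12.444 ≈ 12.4 days.

12.4 days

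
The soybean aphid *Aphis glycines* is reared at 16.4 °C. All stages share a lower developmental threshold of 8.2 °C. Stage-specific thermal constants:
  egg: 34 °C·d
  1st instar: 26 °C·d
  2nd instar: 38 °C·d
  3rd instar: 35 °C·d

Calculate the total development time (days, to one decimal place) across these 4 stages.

Daily accumulation at 16.4 °C = 16.4 − 8.2 = 8.2 DD/day.
Total K = 34 + 26 + 38 + 35 = 133 DD.
Total duration = 133 / 8.2 = 16.220 ≈ 16.2 days.

16.2 days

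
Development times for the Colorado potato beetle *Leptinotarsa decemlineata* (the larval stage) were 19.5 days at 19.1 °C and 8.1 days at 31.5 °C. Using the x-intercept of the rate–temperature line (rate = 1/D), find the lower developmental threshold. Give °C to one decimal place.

10.3 °C

Linear rate model ⇒ the product D·(T − T_b) is constant across temperatures.
19.5·(19.1 − T_b) = 8.1·(31.5 − T_b)
T_b = (19.5·19.1 − 8.1·31.5) / (19.5 − 8.1) = 117.30 / 11.4 = 10.289 °C ≈ 10.3 °C.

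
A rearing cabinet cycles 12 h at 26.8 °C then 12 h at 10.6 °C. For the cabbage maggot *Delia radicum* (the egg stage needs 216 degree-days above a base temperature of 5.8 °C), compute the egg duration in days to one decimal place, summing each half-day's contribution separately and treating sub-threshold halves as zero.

Day half: max(0, 26.8 − 5.8) × 0.5 = 21.0 × 0.5 = 10.50 DD.
Night half: max(0, 10.6 − 5.8) × 0.5 = 4.8 × 0.5 = 2.40 DD.
Per 24 h: 12.90 DD/day.
Duration = 216 / 12.90 = 16.744 ≈ 16.7 days.

16.7 days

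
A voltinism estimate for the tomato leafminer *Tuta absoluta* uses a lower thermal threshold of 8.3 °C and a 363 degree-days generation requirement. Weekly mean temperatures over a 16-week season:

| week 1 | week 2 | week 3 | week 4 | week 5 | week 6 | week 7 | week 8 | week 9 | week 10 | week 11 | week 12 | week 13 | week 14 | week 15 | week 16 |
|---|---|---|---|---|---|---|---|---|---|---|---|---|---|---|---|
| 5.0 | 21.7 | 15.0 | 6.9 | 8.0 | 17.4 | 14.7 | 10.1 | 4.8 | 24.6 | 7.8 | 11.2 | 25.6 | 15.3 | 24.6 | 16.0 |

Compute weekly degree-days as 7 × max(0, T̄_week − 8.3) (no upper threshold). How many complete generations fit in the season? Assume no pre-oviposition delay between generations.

Weekly DD (7 × max(0, T̄ − 8.3)): 0.0, 93.8, 46.9, 0.0, 0.0, 63.7, 44.8, 12.6, 0.0, 114.1, 0.0, 20.3, 121.1, 49.0, 114.1, 53.9.
Season total = 734.3 DD.
Complete generations = ⌊734.3 / 363⌋ = 2.

2 generations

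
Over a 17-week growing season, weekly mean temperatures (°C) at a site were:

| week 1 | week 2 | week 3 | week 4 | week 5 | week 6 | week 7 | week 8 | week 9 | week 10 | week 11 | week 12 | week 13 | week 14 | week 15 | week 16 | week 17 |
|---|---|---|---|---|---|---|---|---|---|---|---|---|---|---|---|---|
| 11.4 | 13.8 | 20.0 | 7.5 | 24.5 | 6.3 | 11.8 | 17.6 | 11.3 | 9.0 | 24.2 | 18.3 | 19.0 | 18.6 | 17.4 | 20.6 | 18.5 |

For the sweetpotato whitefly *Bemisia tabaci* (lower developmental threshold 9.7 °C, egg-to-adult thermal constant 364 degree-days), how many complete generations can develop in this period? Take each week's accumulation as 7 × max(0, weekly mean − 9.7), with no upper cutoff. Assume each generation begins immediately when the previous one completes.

Weekly DD (7 × max(0, T̄ − 9.7)): 11.9, 28.7, 72.1, 0.0, 103.6, 0.0, 14.7, 55.3, 11.2, 0.0, 101.5, 60.2, 65.1, 62.3, 53.9, 76.3, 61.6.
Season total = 778.4 DD.
Complete generations = ⌊778.4 / 364⌋ = 2.

2 generations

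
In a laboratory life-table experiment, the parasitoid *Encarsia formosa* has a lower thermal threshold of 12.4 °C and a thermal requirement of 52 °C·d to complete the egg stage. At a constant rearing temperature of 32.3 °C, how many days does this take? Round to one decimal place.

2.6 days

Daily accumulation = 32.3 − 12.4 = 19.9 DD/day.
Duration = 52 / 19.9 = 2.613 ≈ 2.6 days.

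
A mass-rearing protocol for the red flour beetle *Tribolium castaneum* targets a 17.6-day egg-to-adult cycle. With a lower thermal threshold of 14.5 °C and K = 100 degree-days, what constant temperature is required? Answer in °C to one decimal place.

20.2 °C

Required daily accumulation = 100 / 17.6 = 5.682 DD/day.
T = T_base + 5.682 = 14.5 + 5.682 = 20.182 ≈ 20.2 °C.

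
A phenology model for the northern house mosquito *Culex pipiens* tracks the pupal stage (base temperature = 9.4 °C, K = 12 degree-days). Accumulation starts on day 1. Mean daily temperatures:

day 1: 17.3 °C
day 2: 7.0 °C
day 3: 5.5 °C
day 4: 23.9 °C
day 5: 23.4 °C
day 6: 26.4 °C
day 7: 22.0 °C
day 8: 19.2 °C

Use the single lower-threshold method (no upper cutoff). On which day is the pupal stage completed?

day 4

Daily DD above 9.4 °C: 7.9, 0.0, 0.0, 14.5, 14.0, 17.0, 12.6, 9.8.
Cumulative: 7.9, 7.9, 7.9, 22.4, 36.4, 53.4, 66.0, 75.8.
The total first reaches 12 DD on day 4.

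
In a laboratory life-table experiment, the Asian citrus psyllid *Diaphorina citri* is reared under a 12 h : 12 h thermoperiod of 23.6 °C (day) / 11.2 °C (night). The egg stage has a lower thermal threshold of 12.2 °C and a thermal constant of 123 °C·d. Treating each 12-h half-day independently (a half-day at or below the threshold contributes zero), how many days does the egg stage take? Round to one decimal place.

Day half: max(0, 23.6 − 12.2) × 0.5 = 11.4 × 0.5 = 5.70 DD.
Night half: max(0, 11.2 − 12.2) × 0.5 = 0.0 × 0.5 = 0.00 DD.
Per 24 h: 5.70 DD/day.
Duration = 123 / 5.70 = 21.579 ≈ 21.6 days.

21.6 days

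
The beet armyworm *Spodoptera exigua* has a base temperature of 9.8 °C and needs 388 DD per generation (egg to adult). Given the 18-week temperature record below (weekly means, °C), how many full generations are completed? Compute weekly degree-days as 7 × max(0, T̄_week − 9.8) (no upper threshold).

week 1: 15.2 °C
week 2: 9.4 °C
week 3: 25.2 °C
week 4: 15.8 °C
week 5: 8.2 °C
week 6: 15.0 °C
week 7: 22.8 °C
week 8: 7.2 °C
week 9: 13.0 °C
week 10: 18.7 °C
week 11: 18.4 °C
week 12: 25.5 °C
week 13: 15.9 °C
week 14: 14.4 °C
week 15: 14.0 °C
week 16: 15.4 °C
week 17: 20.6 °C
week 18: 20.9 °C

Weekly DD (7 × max(0, T̄ − 9.8)): 37.8, 0.0, 107.8, 42.0, 0.0, 36.4, 91.0, 0.0, 22.4, 62.3, 60.2, 109.9, 42.7, 32.2, 29.4, 39.2, 75.6, 77.7.
Season total = 866.6 DD.
Complete generations = ⌊866.6 / 388⌋ = 2.

2 generations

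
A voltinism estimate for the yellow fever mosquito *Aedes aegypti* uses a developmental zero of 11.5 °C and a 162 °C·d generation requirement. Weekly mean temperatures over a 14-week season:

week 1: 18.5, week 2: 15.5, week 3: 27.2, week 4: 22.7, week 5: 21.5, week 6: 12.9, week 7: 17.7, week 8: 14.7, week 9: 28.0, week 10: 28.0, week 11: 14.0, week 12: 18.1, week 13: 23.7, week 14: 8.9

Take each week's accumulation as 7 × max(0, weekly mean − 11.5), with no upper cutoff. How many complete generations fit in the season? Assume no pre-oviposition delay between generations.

4 generations

Weekly DD (7 × max(0, T̄ − 11.5)): 49.0, 28.0, 109.9, 78.4, 70.0, 9.8, 43.4, 22.4, 115.5, 115.5, 17.5, 46.2, 85.4, 0.0.
Season total = 791.0 DD.
Complete generations = ⌊791.0 / 162⌋ = 4.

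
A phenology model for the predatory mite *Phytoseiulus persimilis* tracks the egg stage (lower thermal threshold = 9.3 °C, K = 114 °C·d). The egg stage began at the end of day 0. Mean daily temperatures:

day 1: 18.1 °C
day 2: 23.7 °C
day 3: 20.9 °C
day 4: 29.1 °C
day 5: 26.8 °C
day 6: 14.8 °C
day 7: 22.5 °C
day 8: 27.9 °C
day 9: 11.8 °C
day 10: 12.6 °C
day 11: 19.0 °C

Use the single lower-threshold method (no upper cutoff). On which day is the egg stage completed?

Daily DD above 9.3 °C: 8.8, 14.4, 11.6, 19.8, 17.5, 5.5, 13.2, 18.6, 2.5, 3.3, 9.7.
Cumulative: 8.8, 23.2, 34.8, 54.6, 72.1, 77.6, 90.8, 109.4, 111.9, 115.2, 124.9.
The total first reaches 114 DD on day 10.

day 10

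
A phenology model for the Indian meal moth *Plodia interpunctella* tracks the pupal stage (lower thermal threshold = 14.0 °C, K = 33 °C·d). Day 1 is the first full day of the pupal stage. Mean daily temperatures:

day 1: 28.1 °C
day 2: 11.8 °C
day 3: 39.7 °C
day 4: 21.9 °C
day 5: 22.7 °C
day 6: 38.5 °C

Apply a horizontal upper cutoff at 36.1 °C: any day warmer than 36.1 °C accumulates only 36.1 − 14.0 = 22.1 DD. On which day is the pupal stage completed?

day 3

Daily DD above 14.0 °C (capped at 22.1): 14.1, 0.0, 22.1, 7.9, 8.7, 22.1.
Cumulative: 14.1, 14.1, 36.2, 44.1, 52.8, 74.9.
The total first reaches 33 DD on day 3.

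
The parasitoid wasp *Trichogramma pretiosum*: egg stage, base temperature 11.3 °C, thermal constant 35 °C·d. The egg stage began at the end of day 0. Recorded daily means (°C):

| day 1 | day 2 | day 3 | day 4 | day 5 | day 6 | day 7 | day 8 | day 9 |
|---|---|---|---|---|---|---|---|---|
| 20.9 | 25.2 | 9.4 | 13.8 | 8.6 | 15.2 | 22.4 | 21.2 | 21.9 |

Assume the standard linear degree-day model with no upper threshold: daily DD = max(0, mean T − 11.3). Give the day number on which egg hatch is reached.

day 7

Daily DD above 11.3 °C: 9.6, 13.9, 0.0, 2.5, 0.0, 3.9, 11.1, 9.9, 10.6.
Cumulative: 9.6, 23.5, 23.5, 26.0, 26.0, 29.9, 41.0, 50.9, 61.5.
The total first reaches 35 DD on day 7.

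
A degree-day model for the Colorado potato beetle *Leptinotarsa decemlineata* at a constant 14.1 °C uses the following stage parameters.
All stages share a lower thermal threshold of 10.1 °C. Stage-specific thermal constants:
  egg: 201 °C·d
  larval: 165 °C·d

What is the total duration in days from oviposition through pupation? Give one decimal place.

Daily accumulation at 14.1 °C = 14.1 − 10.1 = 4.0 DD/day.
Total K = 201 + 165 = 366 DD.
Total duration = 366 / 4.0 = 91.500 ≈ 91.5 days.

91.5 days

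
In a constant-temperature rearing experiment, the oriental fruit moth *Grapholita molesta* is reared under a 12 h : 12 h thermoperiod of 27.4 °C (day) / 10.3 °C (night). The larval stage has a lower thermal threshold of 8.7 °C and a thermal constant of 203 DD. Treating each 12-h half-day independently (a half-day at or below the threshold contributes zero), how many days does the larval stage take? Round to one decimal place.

Day half: max(0, 27.4 − 8.7) × 0.5 = 18.7 × 0.5 = 9.35 DD.
Night half: max(0, 10.3 − 8.7) × 0.5 = 1.6 × 0.5 = 0.80 DD.
Per 24 h: 10.15 DD/day.
Duration = 203 / 10.15 = 20.000 ≈ 20.0 days.

20.0 days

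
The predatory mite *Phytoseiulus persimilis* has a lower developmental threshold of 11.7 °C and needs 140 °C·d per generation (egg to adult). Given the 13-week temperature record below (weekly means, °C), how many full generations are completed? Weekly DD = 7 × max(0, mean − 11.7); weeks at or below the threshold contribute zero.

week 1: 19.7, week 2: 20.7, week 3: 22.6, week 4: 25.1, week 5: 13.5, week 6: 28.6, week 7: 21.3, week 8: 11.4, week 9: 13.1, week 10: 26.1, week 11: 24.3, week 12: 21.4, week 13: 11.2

5 generations

Weekly DD (7 × max(0, T̄ − 11.7)): 56.0, 63.0, 76.3, 93.8, 12.6, 118.3, 67.2, 0.0, 9.8, 100.8, 88.2, 67.9, 0.0.
Season total = 753.9 DD.
Complete generations = ⌊753.9 / 140⌋ = 5.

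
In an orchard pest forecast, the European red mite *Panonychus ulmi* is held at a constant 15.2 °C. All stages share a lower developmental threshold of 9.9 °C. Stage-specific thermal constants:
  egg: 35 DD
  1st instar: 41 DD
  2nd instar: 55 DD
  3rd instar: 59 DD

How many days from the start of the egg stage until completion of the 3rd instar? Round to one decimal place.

Daily accumulation at 15.2 °C = 15.2 − 9.9 = 5.3 DD/day.
Total K = 35 + 41 + 55 + 59 = 190 DD.
Total duration = 190 / 5.3 = 35.849 ≈ 35.8 days.

35.8 days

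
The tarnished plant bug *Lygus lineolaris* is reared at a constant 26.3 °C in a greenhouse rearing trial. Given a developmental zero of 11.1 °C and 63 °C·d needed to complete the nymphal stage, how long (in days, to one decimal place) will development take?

4.1 days

Daily accumulation = 26.3 − 11.1 = 15.2 DD/day.
Duration = 63 / 15.2 = 4.145 ≈ 4.1 days.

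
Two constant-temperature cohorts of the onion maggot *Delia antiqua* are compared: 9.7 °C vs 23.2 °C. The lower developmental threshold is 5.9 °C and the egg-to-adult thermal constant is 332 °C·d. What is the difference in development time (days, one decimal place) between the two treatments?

68.2 days

At 9.7 °C: 332 / (9.7 − 5.9) = 332 / 3.8 = 87.368 d.
At 23.2 °C: 332 / (23.2 − 5.9) = 332 / 17.3 = 19.191 d.
Difference = |87.368 − 19.191| = 68.178 ≈ 68.2 days.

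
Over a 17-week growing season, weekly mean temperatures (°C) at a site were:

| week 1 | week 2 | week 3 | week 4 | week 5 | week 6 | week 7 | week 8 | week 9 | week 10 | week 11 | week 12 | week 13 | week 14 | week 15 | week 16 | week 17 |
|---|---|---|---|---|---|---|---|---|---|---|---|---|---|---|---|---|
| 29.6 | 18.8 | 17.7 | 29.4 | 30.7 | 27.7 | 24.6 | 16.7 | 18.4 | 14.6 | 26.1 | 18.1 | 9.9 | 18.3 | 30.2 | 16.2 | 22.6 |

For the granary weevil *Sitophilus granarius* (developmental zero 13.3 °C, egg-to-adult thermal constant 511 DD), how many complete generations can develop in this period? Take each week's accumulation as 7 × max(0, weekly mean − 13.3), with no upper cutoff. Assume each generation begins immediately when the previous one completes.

2 generations

Weekly DD (7 × max(0, T̄ − 13.3)): 114.1, 38.5, 30.8, 112.7, 121.8, 100.8, 79.1, 23.8, 35.7, 9.1, 89.6, 33.6, 0.0, 35.0, 118.3, 20.3, 65.1.
Season total = 1028.3 DD.
Complete generations = ⌊1028.3 / 511⌋ = 2.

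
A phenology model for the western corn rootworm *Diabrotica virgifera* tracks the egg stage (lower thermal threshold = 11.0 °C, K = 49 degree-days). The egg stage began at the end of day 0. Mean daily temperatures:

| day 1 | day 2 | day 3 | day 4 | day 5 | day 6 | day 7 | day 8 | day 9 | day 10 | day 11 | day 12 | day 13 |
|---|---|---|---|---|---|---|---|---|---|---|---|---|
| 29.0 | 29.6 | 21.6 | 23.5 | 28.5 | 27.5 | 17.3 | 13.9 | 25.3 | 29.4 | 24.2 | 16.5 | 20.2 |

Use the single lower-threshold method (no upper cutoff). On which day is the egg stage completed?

day 4

Daily DD above 11.0 °C: 18.0, 18.6, 10.6, 12.5, 17.5, 16.5, 6.3, 2.9, 14.3, 18.4, 13.2, 5.5, 9.2.
Cumulative: 18.0, 36.6, 47.2, 59.7, 77.2, 93.7, 100.0, 102.9, 117.2, 135.6, 148.8, 154.3, 163.5.
The total first reaches 49 DD on day 4.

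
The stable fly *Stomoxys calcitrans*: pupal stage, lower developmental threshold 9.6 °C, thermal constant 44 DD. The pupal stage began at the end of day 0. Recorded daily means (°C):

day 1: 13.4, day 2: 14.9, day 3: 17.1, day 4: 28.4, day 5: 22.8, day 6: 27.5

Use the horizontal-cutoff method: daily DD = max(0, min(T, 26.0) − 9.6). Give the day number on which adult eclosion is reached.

Daily DD above 9.6 °C (capped at 16.4): 3.8, 5.3, 7.5, 16.4, 13.2, 16.4.
Cumulative: 3.8, 9.1, 16.6, 33.0, 46.2, 62.6.
The total first reaches 44 DD on day 5.

day 5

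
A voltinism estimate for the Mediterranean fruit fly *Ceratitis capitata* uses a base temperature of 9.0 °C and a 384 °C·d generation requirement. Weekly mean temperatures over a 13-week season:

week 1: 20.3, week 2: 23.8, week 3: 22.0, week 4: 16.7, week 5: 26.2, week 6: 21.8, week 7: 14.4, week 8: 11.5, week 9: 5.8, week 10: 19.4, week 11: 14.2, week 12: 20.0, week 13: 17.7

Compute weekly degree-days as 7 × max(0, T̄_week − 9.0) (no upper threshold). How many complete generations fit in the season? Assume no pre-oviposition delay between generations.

Weekly DD (7 × max(0, T̄ − 9.0)): 79.1, 103.6, 91.0, 53.9, 120.4, 89.6, 37.8, 17.5, 0.0, 72.8, 36.4, 77.0, 60.9.
Season total = 840.0 DD.
Complete generations = ⌊840.0 / 384⌋ = 2.

2 generations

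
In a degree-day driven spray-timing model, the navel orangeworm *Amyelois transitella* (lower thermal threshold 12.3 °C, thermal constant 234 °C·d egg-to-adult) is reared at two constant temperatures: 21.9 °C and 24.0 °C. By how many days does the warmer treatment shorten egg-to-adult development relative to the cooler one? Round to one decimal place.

At 21.9 °C: 234 / (21.9 − 12.3) = 234 / 9.6 = 24.375 d.
At 24.0 °C: 234 / (24.0 − 12.3) = 234 / 11.7 = 20.000 d.
Difference = |24.375 − 20.000| = 4.375 ≈ 4.4 days.

4.4 days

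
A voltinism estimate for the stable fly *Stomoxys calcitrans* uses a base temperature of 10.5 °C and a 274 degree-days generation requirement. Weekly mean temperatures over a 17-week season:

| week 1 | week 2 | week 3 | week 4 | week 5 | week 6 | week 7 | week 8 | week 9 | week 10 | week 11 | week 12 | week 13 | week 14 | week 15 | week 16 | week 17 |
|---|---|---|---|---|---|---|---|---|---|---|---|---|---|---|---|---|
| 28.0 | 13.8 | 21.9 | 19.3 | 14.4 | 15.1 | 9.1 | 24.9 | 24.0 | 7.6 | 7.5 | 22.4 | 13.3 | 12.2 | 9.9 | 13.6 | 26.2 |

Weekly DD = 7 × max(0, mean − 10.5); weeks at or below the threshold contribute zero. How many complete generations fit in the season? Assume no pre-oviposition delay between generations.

Weekly DD (7 × max(0, T̄ − 10.5)): 122.5, 23.1, 79.8, 61.6, 27.3, 32.2, 0.0, 100.8, 94.5, 0.0, 0.0, 83.3, 19.6, 11.9, 0.0, 21.7, 109.9.
Season total = 788.2 DD.
Complete generations = ⌊788.2 / 274⌋ = 2.

2 generations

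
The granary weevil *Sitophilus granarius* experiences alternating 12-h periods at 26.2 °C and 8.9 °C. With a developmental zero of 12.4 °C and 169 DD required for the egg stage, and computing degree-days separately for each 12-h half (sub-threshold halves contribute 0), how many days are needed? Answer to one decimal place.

24.5 days

Day half: max(0, 26.2 − 12.4) × 0.5 = 13.8 × 0.5 = 6.90 DD.
Night half: max(0, 8.9 − 12.4) × 0.5 = 0.0 × 0.5 = 0.00 DD.
Per 24 h: 6.90 DD/day.
Duration = 169 / 6.90 = 24.493 ≈ 24.5 days.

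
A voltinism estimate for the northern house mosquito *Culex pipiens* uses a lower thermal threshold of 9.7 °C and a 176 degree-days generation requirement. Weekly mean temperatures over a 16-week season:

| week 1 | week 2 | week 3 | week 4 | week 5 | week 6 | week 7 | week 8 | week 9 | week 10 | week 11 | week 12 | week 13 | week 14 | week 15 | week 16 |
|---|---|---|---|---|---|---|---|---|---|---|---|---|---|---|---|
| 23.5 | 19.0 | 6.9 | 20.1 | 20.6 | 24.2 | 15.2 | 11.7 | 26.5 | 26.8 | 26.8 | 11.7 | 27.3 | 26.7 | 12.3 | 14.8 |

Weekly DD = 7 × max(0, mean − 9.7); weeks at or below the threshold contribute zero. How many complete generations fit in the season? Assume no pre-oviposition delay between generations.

6 generations

Weekly DD (7 × max(0, T̄ − 9.7)): 96.6, 65.1, 0.0, 72.8, 76.3, 101.5, 38.5, 14.0, 117.6, 119.7, 119.7, 14.0, 123.2, 119.0, 18.2, 35.7.
Season total = 1131.9 DD.
Complete generations = ⌊1131.9 / 176⌋ = 6.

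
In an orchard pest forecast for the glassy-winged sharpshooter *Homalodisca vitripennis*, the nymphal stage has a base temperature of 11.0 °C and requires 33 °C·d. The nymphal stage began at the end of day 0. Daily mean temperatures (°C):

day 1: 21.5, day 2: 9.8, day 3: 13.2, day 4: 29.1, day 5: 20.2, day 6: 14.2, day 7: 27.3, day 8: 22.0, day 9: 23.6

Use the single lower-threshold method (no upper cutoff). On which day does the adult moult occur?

Daily DD above 11.0 °C: 10.5, 0.0, 2.2, 18.1, 9.2, 3.2, 16.3, 11.0, 12.6.
Cumulative: 10.5, 10.5, 12.7, 30.8, 40.0, 43.2, 59.5, 70.5, 83.1.
The total first reaches 33 DD on day 5.

day 5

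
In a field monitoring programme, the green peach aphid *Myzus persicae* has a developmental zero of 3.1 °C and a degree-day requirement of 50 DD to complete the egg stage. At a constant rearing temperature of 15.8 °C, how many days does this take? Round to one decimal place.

Daily accumulation = 15.8 − 3.1 = 12.7 DD/day.
Duration = 50 / 12.7 = 3.937 ≈ 3.9 days.

3.9 days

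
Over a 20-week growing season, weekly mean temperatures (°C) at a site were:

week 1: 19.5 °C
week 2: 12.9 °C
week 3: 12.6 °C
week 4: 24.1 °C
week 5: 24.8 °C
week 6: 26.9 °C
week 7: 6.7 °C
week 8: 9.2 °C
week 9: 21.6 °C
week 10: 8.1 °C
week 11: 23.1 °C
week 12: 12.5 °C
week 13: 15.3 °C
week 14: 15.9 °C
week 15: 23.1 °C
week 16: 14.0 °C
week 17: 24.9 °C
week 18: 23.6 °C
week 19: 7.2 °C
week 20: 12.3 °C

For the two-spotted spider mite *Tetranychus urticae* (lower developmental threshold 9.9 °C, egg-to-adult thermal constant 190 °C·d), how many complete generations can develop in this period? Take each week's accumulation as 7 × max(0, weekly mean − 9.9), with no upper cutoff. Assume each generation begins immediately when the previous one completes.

Weekly DD (7 × max(0, T̄ − 9.9)): 67.2, 21.0, 18.9, 99.4, 104.3, 119.0, 0.0, 0.0, 81.9, 0.0, 92.4, 18.2, 37.8, 42.0, 92.4, 28.7, 105.0, 95.9, 0.0, 16.8.
Season total = 1040.9 DD.
Complete generations = ⌊1040.9 / 190⌋ = 5.

5 generations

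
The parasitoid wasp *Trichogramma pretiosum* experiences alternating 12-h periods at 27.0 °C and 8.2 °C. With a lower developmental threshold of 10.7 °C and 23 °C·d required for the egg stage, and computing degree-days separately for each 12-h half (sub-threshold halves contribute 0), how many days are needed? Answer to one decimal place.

2.8 days

Day half: max(0, 27.0 − 10.7) × 0.5 = 16.3 × 0.5 = 8.15 DD.
Night half: max(0, 8.2 − 10.7) × 0.5 = 0.0 × 0.5 = 0.00 DD.
Per 24 h: 8.15 DD/day.
Duration = 23 / 8.15 = 2.822 ≈ 2.8 days.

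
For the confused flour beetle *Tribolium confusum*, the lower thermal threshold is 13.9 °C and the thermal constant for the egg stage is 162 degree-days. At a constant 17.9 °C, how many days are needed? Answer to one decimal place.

40.5 days

Daily accumulation = 17.9 − 13.9 = 4.0 DD/day.
Duration = 162 / 4.0 = 40.500 ≈ 40.5 days.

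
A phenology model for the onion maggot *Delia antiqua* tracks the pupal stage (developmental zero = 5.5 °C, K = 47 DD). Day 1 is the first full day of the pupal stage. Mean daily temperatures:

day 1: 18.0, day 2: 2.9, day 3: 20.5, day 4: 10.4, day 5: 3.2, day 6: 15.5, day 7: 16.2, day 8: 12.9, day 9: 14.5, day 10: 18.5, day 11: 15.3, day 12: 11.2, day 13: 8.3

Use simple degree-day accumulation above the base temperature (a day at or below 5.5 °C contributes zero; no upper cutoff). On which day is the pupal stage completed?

Daily DD above 5.5 °C: 12.5, 0.0, 15.0, 4.9, 0.0, 10.0, 10.7, 7.4, 9.0, 13.0, 9.8, 5.7, 2.8.
Cumulative: 12.5, 12.5, 27.5, 32.4, 32.4, 42.4, 53.1, 60.5, 69.5, 82.5, 92.3, 98.0, 100.8.
The total first reaches 47 DD on day 7.

day 7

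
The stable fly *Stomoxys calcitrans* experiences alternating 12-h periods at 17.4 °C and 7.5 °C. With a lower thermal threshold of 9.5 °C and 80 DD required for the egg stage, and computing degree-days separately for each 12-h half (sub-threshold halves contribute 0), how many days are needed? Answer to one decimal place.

20.3 days

Day half: max(0, 17.4 − 9.5) × 0.5 = 7.9 × 0.5 = 3.95 DD.
Night half: max(0, 7.5 − 9.5) × 0.5 = 0.0 × 0.5 = 0.00 DD.
Per 24 h: 3.95 DD/day.
Duration = 80 / 3.95 = 20.253 ≈ 20.3 days.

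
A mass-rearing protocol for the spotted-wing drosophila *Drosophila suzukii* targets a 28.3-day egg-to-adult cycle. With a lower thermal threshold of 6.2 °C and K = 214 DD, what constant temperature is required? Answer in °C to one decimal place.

Required daily accumulation = 214 / 28.3 = 7.562 DD/day.
T = T_base + 7.562 = 6.2 + 7.562 = 13.762 ≈ 13.8 °C.

13.8 °C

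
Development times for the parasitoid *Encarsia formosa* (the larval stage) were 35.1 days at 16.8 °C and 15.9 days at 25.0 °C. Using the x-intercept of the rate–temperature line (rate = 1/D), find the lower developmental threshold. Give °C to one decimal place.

Linear rate model ⇒ the product D·(T − T_b) is constant across temperatures.
35.1·(16.8 − T_b) = 15.9·(25.0 − T_b)
T_b = (35.1·16.8 − 15.9·25.0) / (35.1 − 15.9) = 192.18 / 19.2 = 10.009 °C ≈ 10.0 °C.

10.0 °C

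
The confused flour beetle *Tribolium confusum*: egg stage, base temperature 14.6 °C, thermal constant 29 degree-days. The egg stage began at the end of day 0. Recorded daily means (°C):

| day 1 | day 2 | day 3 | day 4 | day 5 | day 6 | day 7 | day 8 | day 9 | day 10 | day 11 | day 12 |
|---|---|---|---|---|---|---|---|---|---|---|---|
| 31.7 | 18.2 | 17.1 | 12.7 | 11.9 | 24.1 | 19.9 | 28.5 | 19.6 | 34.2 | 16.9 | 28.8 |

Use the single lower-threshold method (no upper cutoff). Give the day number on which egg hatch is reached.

day 6

Daily DD above 14.6 °C: 17.1, 3.6, 2.5, 0.0, 0.0, 9.5, 5.3, 13.9, 5.0, 19.6, 2.3, 14.2.
Cumulative: 17.1, 20.7, 23.2, 23.2, 23.2, 32.7, 38.0, 51.9, 56.9, 76.5, 78.8, 93.0.
The total first reaches 29 DD on day 6.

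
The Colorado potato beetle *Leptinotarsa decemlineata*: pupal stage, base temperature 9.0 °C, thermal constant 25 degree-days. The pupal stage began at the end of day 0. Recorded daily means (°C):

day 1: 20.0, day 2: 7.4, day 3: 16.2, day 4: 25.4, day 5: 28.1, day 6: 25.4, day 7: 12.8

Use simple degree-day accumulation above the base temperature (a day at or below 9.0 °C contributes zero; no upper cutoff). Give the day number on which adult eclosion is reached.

Daily DD above 9.0 °C: 11.0, 0.0, 7.2, 16.4, 19.1, 16.4, 3.8.
Cumulative: 11.0, 11.0, 18.2, 34.6, 53.7, 70.1, 73.9.
The total first reaches 25 DD on day 4.

day 4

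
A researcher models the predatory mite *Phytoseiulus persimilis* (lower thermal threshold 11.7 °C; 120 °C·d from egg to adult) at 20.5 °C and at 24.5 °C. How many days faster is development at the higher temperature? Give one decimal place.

At 20.5 °C: 120 / (20.5 − 11.7) = 120 / 8.8 = 13.636 d.
At 24.5 °C: 120 / (24.5 − 11.7) = 120 / 12.8 = 9.375 d.
Difference = |13.636 − 9.375| = 4.261 ≈ 4.3 days.

4.3 days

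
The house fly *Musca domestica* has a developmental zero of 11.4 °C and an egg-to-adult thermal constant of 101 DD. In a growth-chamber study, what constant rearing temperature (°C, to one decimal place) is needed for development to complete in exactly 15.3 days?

Required daily accumulation = 101 / 15.3 = 6.601 DD/day.
T = T_base + 6.601 = 11.4 + 6.601 = 18.001 ≈ 18.0 °C.

18.0 °C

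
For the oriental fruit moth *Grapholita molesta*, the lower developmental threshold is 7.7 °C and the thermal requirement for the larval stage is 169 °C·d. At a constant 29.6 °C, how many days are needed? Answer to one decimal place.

7.7 days

Daily accumulation = 29.6 − 7.7 = 21.9 DD/day.
Duration = 169 / 21.9 = 7.717 ≈ 7.7 days.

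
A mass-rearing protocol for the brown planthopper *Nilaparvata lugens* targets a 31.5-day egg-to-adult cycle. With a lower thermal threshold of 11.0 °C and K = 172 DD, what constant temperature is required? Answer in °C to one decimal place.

16.5 °C

Required daily accumulation = 172 / 31.5 = 5.460 DD/day.
T = T_base + 5.460 = 11.0 + 5.460 = 16.460 ≈ 16.5 °C.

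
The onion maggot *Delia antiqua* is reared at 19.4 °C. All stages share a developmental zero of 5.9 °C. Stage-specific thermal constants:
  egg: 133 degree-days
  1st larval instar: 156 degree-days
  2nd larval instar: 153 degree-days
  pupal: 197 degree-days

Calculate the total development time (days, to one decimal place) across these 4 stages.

Daily accumulation at 19.4 °C = 19.4 − 5.9 = 13.5 DD/day.
Total K = 133 + 156 + 153 + 197 = 639 DD.
Total duration = 639 / 13.5 = 47.333 ≈ 47.3 days.

47.3 days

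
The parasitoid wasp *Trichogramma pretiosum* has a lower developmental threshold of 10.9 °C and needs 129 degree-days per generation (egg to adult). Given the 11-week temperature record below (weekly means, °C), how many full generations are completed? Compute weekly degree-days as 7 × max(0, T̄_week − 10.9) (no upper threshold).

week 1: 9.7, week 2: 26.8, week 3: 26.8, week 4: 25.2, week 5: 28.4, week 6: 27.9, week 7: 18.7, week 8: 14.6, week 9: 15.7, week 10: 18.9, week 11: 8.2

Weekly DD (7 × max(0, T̄ − 10.9)): 0.0, 111.3, 111.3, 100.1, 122.5, 119.0, 54.6, 25.9, 33.6, 56.0, 0.0.
Season total = 734.3 DD.
Complete generations = ⌊734.3 / 129⌋ = 5.

5 generations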